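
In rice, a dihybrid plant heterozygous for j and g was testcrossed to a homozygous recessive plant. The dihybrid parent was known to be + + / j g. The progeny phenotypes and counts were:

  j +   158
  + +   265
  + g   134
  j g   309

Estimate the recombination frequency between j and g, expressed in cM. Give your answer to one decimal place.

The recombinant classes are + g and j +: 134 + 158 = 292.
Recombination frequency = 292/866 = 0.3372 ≈ 33.7%, i.e. 33.7 cM.

33.7 cM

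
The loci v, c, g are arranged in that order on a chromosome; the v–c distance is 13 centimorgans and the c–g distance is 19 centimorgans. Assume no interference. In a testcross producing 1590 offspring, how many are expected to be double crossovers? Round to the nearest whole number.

Map distances give recombination frequencies of 0.130 and 0.190 for the two intervals.
With no interference, expected double-crossover frequency = 0.130 × 0.190 = 0.02470.
Expected number = 0.02470 × 1590 = 39.27 ≈ 39.

39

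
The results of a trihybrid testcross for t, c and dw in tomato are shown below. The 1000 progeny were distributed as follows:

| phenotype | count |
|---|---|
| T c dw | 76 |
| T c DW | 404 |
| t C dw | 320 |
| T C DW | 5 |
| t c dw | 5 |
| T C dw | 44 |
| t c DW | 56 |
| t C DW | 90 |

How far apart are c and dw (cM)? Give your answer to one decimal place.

17.6 cM

The two most frequent reciprocal classes, T c DW and t C dw, are the parental types, so the F1 was T c DW / t C dw.
The two rarest classes, T C DW and t c dw, are the double crossovers. Comparing them with the parentals, only the c allele has switched, so c is the middle locus and the order is t – c – dw.
Crossovers in the c–dw interval produce the single-crossover classes T c dw and t C DW (76 + 90 = 166) plus the double crossovers (10).
RF(c–dw) = (166 + 10) / 1000 = 176/1000 = 0.1760 → 17.6 cM.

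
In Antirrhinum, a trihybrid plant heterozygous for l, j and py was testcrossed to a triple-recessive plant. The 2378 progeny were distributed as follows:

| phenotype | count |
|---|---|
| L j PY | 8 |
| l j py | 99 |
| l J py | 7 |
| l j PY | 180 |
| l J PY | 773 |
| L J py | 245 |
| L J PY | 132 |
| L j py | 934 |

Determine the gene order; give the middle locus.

py

The two most frequent reciprocal classes, L j py and l J PY, are the parental types, so the F1 was L j py / l J PY.
The two rarest classes, L j PY and l J py, are the double crossovers. Comparing them with the parentals, only the py allele has switched, so py is the middle locus and the order is l – py – j.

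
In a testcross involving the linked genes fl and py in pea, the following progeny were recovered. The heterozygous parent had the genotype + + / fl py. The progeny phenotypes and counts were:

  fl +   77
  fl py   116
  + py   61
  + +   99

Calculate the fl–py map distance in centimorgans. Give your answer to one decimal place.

The recombinant classes are + py and fl +: 61 + 77 = 138.
Recombination frequency = 138/353 = 0.3909 ≈ 39.1%, i.e. 39.1 centimorgans.

39.1 centimorgans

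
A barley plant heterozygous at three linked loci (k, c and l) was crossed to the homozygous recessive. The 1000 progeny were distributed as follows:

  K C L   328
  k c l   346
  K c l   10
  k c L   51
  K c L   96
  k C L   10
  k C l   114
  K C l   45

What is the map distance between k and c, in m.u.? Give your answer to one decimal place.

The two most frequent reciprocal classes, k c l and K C L, are the parental types, so the F1 was k c l / K C L.
The two rarest classes, K c l and k C L, are the double crossovers. Comparing them with the parentals, only the k allele has switched, so k is the middle locus and the order is c – k – l.
Crossovers in the c–k interval produce the single-crossover classes k C l and K c L (114 + 96 = 210) plus the double crossovers (20).
RF(c–k) = (210 + 20) / 1000 = 230/1000 = 0.2300 → 23.0 m.u.

23.0 m.u.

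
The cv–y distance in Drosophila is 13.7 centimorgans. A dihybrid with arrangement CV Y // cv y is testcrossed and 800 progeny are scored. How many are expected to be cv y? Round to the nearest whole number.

A map distance of 13.7 centimorgans corresponds to a recombination frequency of 0.137.
The F1 is CV Y / cv y, so cv y is a parental gamete class with expected frequency (1 − r)/2 = 0.863/2 = 0.4315.
Expected number = 0.4315 × 800 = 345.20 ≈ 345.

345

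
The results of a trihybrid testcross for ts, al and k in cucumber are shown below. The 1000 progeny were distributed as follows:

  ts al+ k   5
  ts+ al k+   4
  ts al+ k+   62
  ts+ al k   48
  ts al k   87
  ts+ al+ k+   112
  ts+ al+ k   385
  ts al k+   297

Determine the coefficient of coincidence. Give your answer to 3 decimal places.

0.364

The two most frequent reciprocal classes, ts+ al+ k and ts al k+, are the parental types, so the F1 was ts+ al+ k / ts al k+.
The two rarest classes, ts al+ k and ts+ al k+, are the double crossovers. Comparing them with the parentals, only the ts allele has switched, so ts is the middle locus and the order is k – ts – al.
k–ts: (199 + 9)/1000 = 0.2080; ts–al: (110 + 9)/1000 = 0.1190.
Expected DCO frequency = 0.2080 × 0.1190 ≈ 0.02475; observed = 9/1000 ≈ 0.00900.
Coefficient of coincidence = 0.00900/0.02475 ≈ 0.364.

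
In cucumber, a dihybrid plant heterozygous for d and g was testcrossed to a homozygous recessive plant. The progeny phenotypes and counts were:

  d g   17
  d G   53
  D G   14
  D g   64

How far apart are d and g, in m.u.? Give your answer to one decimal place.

20.9 m.u.

The two most frequent classes, D g (64) and d G (53), are the parental types, so the F1 was D g / d G.
The recombinant classes are D G and d g: 14 + 17 = 31.
Recombination frequency = 31/148 = 0.2095 ≈ 20.9%, i.e. 20.9 m.u.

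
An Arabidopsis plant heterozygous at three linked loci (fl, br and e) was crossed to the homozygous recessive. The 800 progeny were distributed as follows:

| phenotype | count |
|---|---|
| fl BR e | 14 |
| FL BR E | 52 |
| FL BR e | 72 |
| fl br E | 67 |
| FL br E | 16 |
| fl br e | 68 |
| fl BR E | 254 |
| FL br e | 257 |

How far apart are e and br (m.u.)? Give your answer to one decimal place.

21.1 m.u.

The two most frequent reciprocal classes, FL br e and fl BR E, are the parental types, so the F1 was FL br e / fl BR E.
The two rarest classes, FL br E and fl BR e, are the double crossovers. Comparing them with the parentals, only the e allele has switched, so e is the middle locus and the order is fl – e – br.
Crossovers in the e–br interval produce the single-crossover classes FL BR e and fl br E (72 + 67 = 139) plus the double crossovers (30).
RF(e–br) = (139 + 30) / 800 = 169/800 = 0.2112 → 21.1 m.u.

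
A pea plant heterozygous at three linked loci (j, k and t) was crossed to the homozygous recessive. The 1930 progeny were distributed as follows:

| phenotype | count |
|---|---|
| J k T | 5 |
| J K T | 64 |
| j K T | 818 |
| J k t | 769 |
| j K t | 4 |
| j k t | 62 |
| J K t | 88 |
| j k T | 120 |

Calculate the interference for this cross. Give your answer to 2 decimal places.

0.41

The two most frequent reciprocal classes, j K T and J k t, are the parental types, so the F1 was j K T / J k t.
The two rarest classes, j K t and J k T, are the double crossovers. Comparing them with the parentals, only the t allele has switched, so t is the middle locus and the order is j – t – k.
j–t: (126 + 9)/1930 = 0.0699; t–k: (208 + 9)/1930 = 0.1124.
Expected DCO frequency = 0.0699 × 0.1124 ≈ 0.00786; observed = 9/1930 ≈ 0.00466.
Coefficient of coincidence = 0.00466/0.00786 ≈ 0.59; interference = 1 − 0.59 = 0.41.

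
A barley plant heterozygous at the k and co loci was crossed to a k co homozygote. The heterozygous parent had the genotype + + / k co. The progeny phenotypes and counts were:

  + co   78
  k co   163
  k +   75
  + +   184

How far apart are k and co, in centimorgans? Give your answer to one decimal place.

30.6 centimorgans

The recombinant classes are + co and k +: 78 + 75 = 153.
Recombination frequency = 153/500 = 0.3060 ≈ 30.6%, i.e. 30.6 centimorgans.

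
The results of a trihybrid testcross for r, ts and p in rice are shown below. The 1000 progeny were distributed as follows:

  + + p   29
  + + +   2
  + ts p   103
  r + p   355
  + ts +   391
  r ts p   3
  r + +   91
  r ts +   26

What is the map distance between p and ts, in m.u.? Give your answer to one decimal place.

19.9 m.u.

The two most frequent reciprocal classes, + ts + and r + p, are the parental types, so the F1 was + ts + / r + p.
The two rarest classes, + + + and r ts p, are the double crossovers. Comparing them with the parentals, only the ts allele has switched, so ts is the middle locus and the order is r – ts – p.
Crossovers in the ts–p interval produce the single-crossover classes + ts p and r + + (103 + 91 = 194) plus the double crossovers (5).
RF(ts–p) = (194 + 5) / 1000 = 199/1000 = 0.1990 → 19.9 m.u.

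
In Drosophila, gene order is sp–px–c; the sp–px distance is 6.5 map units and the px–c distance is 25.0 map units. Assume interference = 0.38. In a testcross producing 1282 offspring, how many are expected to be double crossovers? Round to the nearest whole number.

13

Map distances give recombination frequencies of 0.065 and 0.250 for the two intervals.
With interference 0.38 (so coincidence = 0.62), expected double-crossover frequency = 0.065 × 0.250 × 0.62 = 0.01008.
Expected number = 0.01008 × 1282 = 12.92 ≈ 13.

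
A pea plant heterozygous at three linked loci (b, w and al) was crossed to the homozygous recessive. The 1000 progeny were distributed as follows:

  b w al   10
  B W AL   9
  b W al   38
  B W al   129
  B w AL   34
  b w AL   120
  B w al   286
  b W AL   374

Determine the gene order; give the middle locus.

The two most frequent reciprocal classes, B w al and b W AL, are the parental types, so the F1 was B w al / b W AL.
The two rarest classes, b w al and B W AL, are the double crossovers. Comparing them with the parentals, only the b allele has switched, so b is the middle locus and the order is w – b – al.

b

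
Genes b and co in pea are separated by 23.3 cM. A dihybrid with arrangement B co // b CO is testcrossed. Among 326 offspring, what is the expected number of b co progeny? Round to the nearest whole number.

38

A map distance of 23.3 cM corresponds to a recombination frequency of 0.233.
The F1 is B co / b CO, so b co is a recombinant gamete class with expected frequency r/2 = 0.233/2 = 0.1165.
Expected number = 0.1165 × 326 = 37.98 ≈ 38.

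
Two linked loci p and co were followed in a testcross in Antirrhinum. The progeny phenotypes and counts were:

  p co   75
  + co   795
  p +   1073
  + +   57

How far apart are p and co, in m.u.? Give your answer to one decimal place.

6.6 m.u.

The two most frequent classes, + co (795) and p + (1073), are the parental types, so the F1 was + co / p +.
The recombinant classes are + + and p co: 57 + 75 = 132.
Recombination frequency = 132/2000 = 0.0660 ≈ 6.6%, i.e. 6.6 m.u.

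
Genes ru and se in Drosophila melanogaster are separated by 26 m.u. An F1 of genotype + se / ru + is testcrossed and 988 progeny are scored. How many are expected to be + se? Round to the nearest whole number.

366

A map distance of 26 m.u. corresponds to a recombination frequency of 0.260.
The F1 is + se / ru +, so + se is a parental gamete class with expected frequency (1 − r)/2 = 0.740/2 = 0.3700.
Expected number = 0.3700 × 988 = 365.56 ≈ 366.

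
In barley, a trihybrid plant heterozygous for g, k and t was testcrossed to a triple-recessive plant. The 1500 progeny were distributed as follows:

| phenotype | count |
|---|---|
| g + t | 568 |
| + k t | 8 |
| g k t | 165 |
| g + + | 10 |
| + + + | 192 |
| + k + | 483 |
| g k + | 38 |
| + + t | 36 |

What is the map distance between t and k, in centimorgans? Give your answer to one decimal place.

The two most frequent reciprocal classes, + k + and g + t, are the parental types, so the F1 was + k + / g + t.
The two rarest classes, + k t and g + +, are the double crossovers. Comparing them with the parentals, only the t allele has switched, so t is the middle locus and the order is k – t – g.
Crossovers in the k–t interval produce the single-crossover classes + + + and g k t (192 + 165 = 357) plus the double crossovers (18).
RF(k–t) = (357 + 18) / 1500 = 375/1500 = 0.2500 → 25.0 centimorgans.

25.0 centimorgans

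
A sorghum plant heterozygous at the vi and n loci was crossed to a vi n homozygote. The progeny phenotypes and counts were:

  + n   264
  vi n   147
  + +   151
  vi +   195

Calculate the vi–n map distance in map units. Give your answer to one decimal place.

39.4 map units

The two most frequent classes, + n (264) and vi + (195), are the parental types, so the F1 was + n / vi +.
The recombinant classes are + + and vi n: 151 + 147 = 298.
Recombination frequency = 298/757 = 0.3937 ≈ 39.4%, i.e. 39.4 map units.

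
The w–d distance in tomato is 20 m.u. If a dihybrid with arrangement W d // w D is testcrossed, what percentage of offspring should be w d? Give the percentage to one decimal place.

10.0%

A map distance of 20 m.u. corresponds to a recombination frequency of 0.200.
The F1 is W d / w D, so w d is a recombinant gamete class with expected frequency r/2 = 0.200/2 = 0.1000.
That is 0.1000 = 10.0% of the progeny.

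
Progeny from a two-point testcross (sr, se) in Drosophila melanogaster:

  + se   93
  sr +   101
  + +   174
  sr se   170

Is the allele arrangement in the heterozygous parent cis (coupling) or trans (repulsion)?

cis

The two most frequent classes are + + (174) and sr se (170); these are the parental (non-recombinant) types.
So the F1 carried + + on one chromosome and sr se on the other — the recessive alleles are on the same chromosome (cis / coupling).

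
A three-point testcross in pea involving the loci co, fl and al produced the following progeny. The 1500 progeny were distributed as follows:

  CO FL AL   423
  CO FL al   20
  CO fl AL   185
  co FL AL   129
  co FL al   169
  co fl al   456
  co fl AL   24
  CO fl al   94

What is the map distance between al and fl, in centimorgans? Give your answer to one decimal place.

The two most frequent reciprocal classes, co fl al and CO FL AL, are the parental types, so the F1 was co fl al / CO FL AL.
The two rarest classes, co fl AL and CO FL al, are the double crossovers. Comparing them with the parentals, only the al allele has switched, so al is the middle locus and the order is co – al – fl.
Crossovers in the al–fl interval produce the single-crossover classes co FL al and CO fl AL (169 + 185 = 354) plus the double crossovers (44).
RF(al–fl) = (354 + 44) / 1500 = 398/1500 = 0.2653 → 26.5 centimorgans.

26.5 centimorgans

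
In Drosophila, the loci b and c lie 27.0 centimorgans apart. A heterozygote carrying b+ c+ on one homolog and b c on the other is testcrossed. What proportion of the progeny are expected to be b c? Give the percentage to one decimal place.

A map distance of 27.0 centimorgans corresponds to a recombination frequency of 0.270.
The F1 is b+ c+ / b c, so b c is a parental gamete class with expected frequency (1 − r)/2 = 0.730/2 = 0.3650.
That is 0.3650 = 36.5% of the progeny.

36.5%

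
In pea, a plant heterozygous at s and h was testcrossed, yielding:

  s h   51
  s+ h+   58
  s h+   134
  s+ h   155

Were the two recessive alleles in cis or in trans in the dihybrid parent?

The two most frequent classes are s+ h (155) and s h+ (134); these are the parental (non-recombinant) types.
So the F1 carried s+ h on one chromosome and s h+ on the other — the recessive alleles are on opposite chromosomes (trans / repulsion).

trans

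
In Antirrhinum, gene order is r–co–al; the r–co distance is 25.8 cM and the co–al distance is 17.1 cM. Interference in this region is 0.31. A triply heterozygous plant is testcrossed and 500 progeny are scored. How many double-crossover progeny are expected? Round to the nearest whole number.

Map distances give recombination frequencies of 0.258 and 0.171 for the two intervals.
With interference 0.31 (so coincidence = 0.69), expected double-crossover frequency = 0.258 × 0.171 × 0.69 = 0.03044.
Expected number = 0.03044 × 500 = 15.22 ≈ 15.

15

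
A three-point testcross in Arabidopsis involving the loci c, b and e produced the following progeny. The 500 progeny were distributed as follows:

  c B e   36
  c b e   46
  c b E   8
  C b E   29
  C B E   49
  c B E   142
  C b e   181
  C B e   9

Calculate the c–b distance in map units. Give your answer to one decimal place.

22.4 map units

The two most frequent reciprocal classes, C b e and c B E, are the parental types, so the F1 was C b e / c B E.
The two rarest classes, C B e and c b E, are the double crossovers. Comparing them with the parentals, only the b allele has switched, so b is the middle locus and the order is c – b – e.
Crossovers in the c–b interval produce the single-crossover classes c b e and C B E (46 + 49 = 95) plus the double crossovers (17).
RF(c–b) = (95 + 17) / 500 = 112/500 = 0.2240 → 22.4 map units.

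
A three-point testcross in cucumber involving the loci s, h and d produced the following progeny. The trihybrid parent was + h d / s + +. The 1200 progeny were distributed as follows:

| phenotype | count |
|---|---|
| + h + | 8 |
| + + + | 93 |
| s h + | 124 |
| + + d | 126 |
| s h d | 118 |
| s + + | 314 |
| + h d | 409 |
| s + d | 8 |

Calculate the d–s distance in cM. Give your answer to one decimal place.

18.9 cM

The two rarest classes, + h + and s + d, are the double crossovers. Comparing them with the parentals, only the d allele has switched, so d is the middle locus and the order is s – d – h.
Crossovers in the s–d interval produce the single-crossover classes s h d and + + + (118 + 93 = 211) plus the double crossovers (16).
RF(s–d) = (211 + 16) / 1200 = 227/1200 = 0.1892 → 18.9 cM.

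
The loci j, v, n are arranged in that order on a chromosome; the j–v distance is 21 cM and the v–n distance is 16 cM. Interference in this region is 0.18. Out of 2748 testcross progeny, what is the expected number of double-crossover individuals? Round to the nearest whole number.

76

Map distances give recombination frequencies of 0.210 and 0.160 for the two intervals.
With interference 0.18 (so coincidence = 0.82), expected double-crossover frequency = 0.210 × 0.160 × 0.82 = 0.02755.
Expected number = 0.02755 × 2748 = 75.71 ≈ 76.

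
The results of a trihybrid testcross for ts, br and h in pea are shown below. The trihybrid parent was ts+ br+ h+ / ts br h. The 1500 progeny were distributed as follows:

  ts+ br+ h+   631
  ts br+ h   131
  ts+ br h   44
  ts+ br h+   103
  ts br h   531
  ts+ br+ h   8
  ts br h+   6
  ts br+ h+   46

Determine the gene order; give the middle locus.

The two rarest classes, ts+ br+ h and ts br h+, are the double crossovers. Comparing them with the parentals, only the h allele has switched, so h is the middle locus and the order is ts – h – br.

h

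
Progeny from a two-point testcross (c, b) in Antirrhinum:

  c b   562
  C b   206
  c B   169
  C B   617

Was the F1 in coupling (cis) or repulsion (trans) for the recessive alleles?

The two most frequent classes are C B (617) and c b (562); these are the parental (non-recombinant) types.
So the F1 carried C B on one chromosome and c b on the other — the recessive alleles are on the same chromosome (cis / coupling).

cis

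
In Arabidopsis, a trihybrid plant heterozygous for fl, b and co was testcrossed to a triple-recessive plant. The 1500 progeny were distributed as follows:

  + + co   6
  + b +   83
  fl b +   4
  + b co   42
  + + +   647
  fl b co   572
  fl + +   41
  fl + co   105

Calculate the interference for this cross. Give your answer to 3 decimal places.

The two most frequent reciprocal classes, + + + and fl b co, are the parental types, so the F1 was + + + / fl b co.
The two rarest classes, + + co and fl b +, are the double crossovers. Comparing them with the parentals, only the co allele has switched, so co is the middle locus and the order is b – co – fl.
b–co: (188 + 10)/1500 = 0.1320; co–fl: (83 + 10)/1500 = 0.0620.
Expected DCO frequency = 0.1320 × 0.0620 ≈ 0.00818; observed = 10/1500 ≈ 0.00667.
Coefficient of coincidence = 0.00667/0.00818 ≈ 0.815; interference = 1 − 0.815 = 0.185.

0.185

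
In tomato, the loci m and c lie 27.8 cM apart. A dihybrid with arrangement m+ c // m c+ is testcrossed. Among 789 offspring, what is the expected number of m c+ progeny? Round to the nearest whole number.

A map distance of 27.8 cM corresponds to a recombination frequency of 0.278.
The F1 is m+ c / m c+, so m c+ is a parental gamete class with expected frequency (1 − r)/2 = 0.722/2 = 0.3610.
Expected number = 0.3610 × 789 = 284.83 ≈ 285.

285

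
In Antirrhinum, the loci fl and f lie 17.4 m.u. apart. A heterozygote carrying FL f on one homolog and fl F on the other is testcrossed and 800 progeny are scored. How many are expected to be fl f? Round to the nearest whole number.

70

A map distance of 17.4 m.u. corresponds to a recombination frequency of 0.174.
The F1 is FL f / fl F, so fl f is a recombinant gamete class with expected frequency r/2 = 0.174/2 = 0.0870.
Expected number = 0.0870 × 800 = 69.60 ≈ 70.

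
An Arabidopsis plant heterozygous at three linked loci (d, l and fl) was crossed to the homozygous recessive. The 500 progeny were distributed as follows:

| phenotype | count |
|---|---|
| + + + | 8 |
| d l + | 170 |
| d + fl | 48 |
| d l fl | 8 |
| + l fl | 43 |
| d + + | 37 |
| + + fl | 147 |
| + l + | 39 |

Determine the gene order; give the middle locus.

fl

The two most frequent reciprocal classes, d l + and + + fl, are the parental types, so the F1 was d l + / + + fl.
The two rarest classes, d l fl and + + +, are the double crossovers. Comparing them with the parentals, only the fl allele has switched, so fl is the middle locus and the order is l – fl – d.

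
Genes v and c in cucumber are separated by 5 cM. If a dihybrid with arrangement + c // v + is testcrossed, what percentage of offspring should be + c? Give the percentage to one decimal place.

A map distance of 5 cM corresponds to a recombination frequency of 0.050.
The F1 is + c / v +, so + c is a parental gamete class with expected frequency (1 − r)/2 = 0.950/2 = 0.4750.
That is 0.4750 = 47.5% of the progeny.

47.5%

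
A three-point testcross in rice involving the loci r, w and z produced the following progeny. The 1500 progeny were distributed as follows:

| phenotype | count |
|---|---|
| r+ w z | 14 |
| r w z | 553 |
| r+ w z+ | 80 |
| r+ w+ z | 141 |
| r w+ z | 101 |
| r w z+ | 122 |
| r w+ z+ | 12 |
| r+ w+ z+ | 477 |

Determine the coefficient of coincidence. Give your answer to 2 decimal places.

0.65

The two most frequent reciprocal classes, r w z and r+ w+ z+, are the parental types, so the F1 was r w z / r+ w+ z+.
The two rarest classes, r+ w z and r w+ z+, are the double crossovers. Comparing them with the parentals, only the r allele has switched, so r is the middle locus and the order is w – r – z.
w–r: (181 + 26)/1500 = 0.1380; r–z: (263 + 26)/1500 = 0.1927.
Expected DCO frequency = 0.1380 × 0.1927 ≈ 0.02659; observed = 26/1500 ≈ 0.01733.
Coefficient of coincidence = 0.01733/0.02659 ≈ 0.65.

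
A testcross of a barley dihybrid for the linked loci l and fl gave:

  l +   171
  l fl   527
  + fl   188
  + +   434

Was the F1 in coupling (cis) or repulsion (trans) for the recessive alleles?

The two most frequent classes are + + (434) and l fl (527); these are the parental (non-recombinant) types.
So the F1 carried + + on one chromosome and l fl on the other — the recessive alleles are on the same chromosome (cis / coupling).

cis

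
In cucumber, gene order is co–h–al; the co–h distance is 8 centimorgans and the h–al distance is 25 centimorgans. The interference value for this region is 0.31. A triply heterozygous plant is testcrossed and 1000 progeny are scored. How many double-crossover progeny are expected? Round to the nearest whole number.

Map distances give recombination frequencies of 0.080 and 0.250 for the two intervals.
With interference 0.31 (so coincidence = 0.69), expected double-crossover frequency = 0.080 × 0.250 × 0.69 = 0.01380.
Expected number = 0.01380 × 1000 = 13.80 ≈ 14.

14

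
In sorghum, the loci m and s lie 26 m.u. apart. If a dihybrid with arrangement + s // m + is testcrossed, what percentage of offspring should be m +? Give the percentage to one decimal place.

37.0%

A map distance of 26 m.u. corresponds to a recombination frequency of 0.260.
The F1 is + s / m +, so m + is a parental gamete class with expected frequency (1 − r)/2 = 0.740/2 = 0.3700.
That is 0.3700 = 37.0% of the progeny.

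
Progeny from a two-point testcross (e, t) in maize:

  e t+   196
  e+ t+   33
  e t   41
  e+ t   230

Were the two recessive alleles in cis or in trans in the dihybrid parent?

trans

The two most frequent classes are e+ t (230) and e t+ (196); these are the parental (non-recombinant) types.
So the F1 carried e+ t on one chromosome and e t+ on the other — the recessive alleles are on opposite chromosomes (trans / repulsion).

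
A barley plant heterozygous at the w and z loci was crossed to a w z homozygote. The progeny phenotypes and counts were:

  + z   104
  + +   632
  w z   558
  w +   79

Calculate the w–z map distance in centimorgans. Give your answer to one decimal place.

The two most frequent classes, + + (632) and w z (558), are the parental types, so the F1 was + + / w z.
The recombinant classes are + z and w +: 104 + 79 = 183.
Recombination frequency = 183/1373 = 0.1333 ≈ 13.3%, i.e. 13.3 centimorgans.

13.3 centimorgans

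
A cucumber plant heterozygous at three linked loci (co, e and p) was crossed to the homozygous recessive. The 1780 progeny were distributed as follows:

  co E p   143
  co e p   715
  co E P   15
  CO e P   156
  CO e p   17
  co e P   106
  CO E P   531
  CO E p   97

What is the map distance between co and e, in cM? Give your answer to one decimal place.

18.6 cM

The two most frequent reciprocal classes, co e p and CO E P, are the parental types, so the F1 was co e p / CO E P.
The two rarest classes, CO e p and co E P, are the double crossovers. Comparing them with the parentals, only the co allele has switched, so co is the middle locus and the order is p – co – e.
Crossovers in the co–e interval produce the single-crossover classes co E p and CO e P (143 + 156 = 299) plus the double crossovers (32).
RF(co–e) = (299 + 32) / 1780 = 331/1780 = 0.1860 → 18.6 cM.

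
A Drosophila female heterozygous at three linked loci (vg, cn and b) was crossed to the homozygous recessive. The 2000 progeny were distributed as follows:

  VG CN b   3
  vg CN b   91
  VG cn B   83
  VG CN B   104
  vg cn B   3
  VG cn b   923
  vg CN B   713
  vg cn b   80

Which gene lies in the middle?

cn

The two most frequent reciprocal classes, vg CN B and VG cn b, are the parental types, so the F1 was vg CN B / VG cn b.
The two rarest classes, vg cn B and VG CN b, are the double crossovers. Comparing them with the parentals, only the cn allele has switched, so cn is the middle locus and the order is vg – cn – b.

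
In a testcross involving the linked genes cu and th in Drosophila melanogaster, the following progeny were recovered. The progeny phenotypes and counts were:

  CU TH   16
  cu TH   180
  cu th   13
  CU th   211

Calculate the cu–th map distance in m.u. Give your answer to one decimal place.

The two most frequent classes, CU th (211) and cu TH (180), are the parental types, so the F1 was CU th / cu TH.
The recombinant classes are CU TH and cu th: 16 + 13 = 29.
Recombination frequency = 29/420 = 0.0690 ≈ 6.9%, i.e. 6.9 m.u.

6.9 m.u.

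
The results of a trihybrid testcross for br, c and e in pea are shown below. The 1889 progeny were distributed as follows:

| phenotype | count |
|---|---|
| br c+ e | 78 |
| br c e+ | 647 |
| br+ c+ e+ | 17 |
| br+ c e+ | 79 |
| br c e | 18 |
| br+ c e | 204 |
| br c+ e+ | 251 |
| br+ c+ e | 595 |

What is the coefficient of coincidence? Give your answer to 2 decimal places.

0.70

The two most frequent reciprocal classes, br c e+ and br+ c+ e, are the parental types, so the F1 was br c e+ / br+ c+ e.
The two rarest classes, br c e and br+ c+ e+, are the double crossovers. Comparing them with the parentals, only the e allele has switched, so e is the middle locus and the order is br – e – c.
br–e: (157 + 35)/1889 = 0.1016; e–c: (455 + 35)/1889 = 0.2594.
Expected DCO frequency = 0.1016 × 0.2594 ≈ 0.02636; observed = 35/1889 ≈ 0.01853.
Coefficient of coincidence = 0.01853/0.02636 ≈ 0.70.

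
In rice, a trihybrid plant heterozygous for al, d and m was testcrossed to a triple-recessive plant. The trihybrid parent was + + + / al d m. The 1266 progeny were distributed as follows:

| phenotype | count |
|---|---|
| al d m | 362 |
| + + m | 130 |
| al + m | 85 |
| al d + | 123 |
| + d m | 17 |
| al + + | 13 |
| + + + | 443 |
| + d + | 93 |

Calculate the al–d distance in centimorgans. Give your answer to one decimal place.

The two rarest classes, al + + and + d m, are the double crossovers. Comparing them with the parentals, only the al allele has switched, so al is the middle locus and the order is m – al – d.
Crossovers in the al–d interval produce the single-crossover classes + d + and al + m (93 + 85 = 178) plus the double crossovers (30).
RF(al–d) = (178 + 30) / 1266 = 208/1266 = 0.1643 → 16.4 centimorgans.

16.4 centimorgans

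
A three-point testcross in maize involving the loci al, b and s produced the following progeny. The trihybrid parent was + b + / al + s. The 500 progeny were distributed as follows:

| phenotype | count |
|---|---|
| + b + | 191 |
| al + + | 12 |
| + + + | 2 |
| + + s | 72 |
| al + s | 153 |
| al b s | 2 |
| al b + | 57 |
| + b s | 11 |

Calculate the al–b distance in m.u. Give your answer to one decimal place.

26.6 m.u.

The two rarest classes, + + + and al b s, are the double crossovers. Comparing them with the parentals, only the b allele has switched, so b is the middle locus and the order is s – b – al.
Crossovers in the b–al interval produce the single-crossover classes al b + and + + s (57 + 72 = 129) plus the double crossovers (4).
RF(b–al) = (129 + 4) / 500 = 133/500 = 0.2660 → 26.6 m.u.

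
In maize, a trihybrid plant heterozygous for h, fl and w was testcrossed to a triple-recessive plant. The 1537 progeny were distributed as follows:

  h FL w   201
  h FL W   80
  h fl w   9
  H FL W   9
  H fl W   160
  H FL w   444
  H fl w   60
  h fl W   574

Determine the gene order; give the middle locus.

w

The two most frequent reciprocal classes, h fl W and H FL w, are the parental types, so the F1 was h fl W / H FL w.
The two rarest classes, h fl w and H FL W, are the double crossovers. Comparing them with the parentals, only the w allele has switched, so w is the middle locus and the order is fl – w – h.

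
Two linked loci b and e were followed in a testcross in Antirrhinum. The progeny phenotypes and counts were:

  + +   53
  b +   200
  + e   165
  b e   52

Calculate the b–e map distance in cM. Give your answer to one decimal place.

22.3 cM

The two most frequent classes, + e (165) and b + (200), are the parental types, so the F1 was + e / b +.
The recombinant classes are + + and b e: 53 + 52 = 105.
Recombination frequency = 105/470 = 0.2234 ≈ 22.3%, i.e. 22.3 cM.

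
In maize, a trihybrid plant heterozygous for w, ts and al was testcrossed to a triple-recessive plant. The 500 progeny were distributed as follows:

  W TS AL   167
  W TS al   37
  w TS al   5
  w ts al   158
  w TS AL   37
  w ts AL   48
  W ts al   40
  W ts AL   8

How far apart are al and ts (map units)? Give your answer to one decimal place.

19.6 map units

The two most frequent reciprocal classes, w ts al and W TS AL, are the parental types, so the F1 was w ts al / W TS AL.
The two rarest classes, w TS al and W ts AL, are the double crossovers. Comparing them with the parentals, only the ts allele has switched, so ts is the middle locus and the order is w – ts – al.
Crossovers in the ts–al interval produce the single-crossover classes w ts AL and W TS al (48 + 37 = 85) plus the double crossovers (13).
RF(ts–al) = (85 + 13) / 500 = 98/500 = 0.1960 → 19.6 map units.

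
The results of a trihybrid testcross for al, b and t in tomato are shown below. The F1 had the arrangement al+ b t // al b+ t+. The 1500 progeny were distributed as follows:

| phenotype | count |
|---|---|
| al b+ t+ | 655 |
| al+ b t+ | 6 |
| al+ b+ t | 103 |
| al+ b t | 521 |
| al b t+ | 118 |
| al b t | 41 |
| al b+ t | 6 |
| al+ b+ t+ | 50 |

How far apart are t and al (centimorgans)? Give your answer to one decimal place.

6.9 centimorgans

The two rarest classes, al+ b t+ and al b+ t, are the double crossovers. Comparing them with the parentals, only the t allele has switched, so t is the middle locus and the order is al – t – b.
Crossovers in the al–t interval produce the single-crossover classes al b t and al+ b+ t+ (41 + 50 = 91) plus the double crossovers (12).
RF(al–t) = (91 + 12) / 1500 = 103/1500 = 0.0687 → 6.9 centimorgans.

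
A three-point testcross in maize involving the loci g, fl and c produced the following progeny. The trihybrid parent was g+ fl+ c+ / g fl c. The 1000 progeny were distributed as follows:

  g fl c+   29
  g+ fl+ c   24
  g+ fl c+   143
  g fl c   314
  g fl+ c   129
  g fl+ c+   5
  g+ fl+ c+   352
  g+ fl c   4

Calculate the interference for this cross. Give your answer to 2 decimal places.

0.48

The two rarest classes, g fl+ c+ and g+ fl c, are the double crossovers. Comparing them with the parentals, only the g allele has switched, so g is the middle locus and the order is c – g – fl.
c–g: (53 + 9)/1000 = 0.0620; g–fl: (272 + 9)/1000 = 0.2810.
Expected DCO frequency = 0.0620 × 0.2810 ≈ 0.01742; observed = 9/1000 ≈ 0.00900.
Coefficient of coincidence = 0.00900/0.01742 ≈ 0.52; interference = 1 − 0.52 = 0.48.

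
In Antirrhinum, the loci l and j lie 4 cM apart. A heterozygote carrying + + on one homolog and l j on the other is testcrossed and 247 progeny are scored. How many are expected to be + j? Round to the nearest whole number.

A map distance of 4 cM corresponds to a recombination frequency of 0.040.
The F1 is + + / l j, so + j is a recombinant gamete class with expected frequency r/2 = 0.040/2 = 0.0200.
Expected number = 0.0200 × 247 = 4.94 ≈ 5.

5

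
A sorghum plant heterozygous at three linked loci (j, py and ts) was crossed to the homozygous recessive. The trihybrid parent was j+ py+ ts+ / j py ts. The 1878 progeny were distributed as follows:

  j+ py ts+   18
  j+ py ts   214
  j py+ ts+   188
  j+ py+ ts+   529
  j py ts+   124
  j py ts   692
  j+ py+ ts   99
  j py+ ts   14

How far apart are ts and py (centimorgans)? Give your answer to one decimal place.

The two rarest classes, j+ py ts+ and j py+ ts, are the double crossovers. Comparing them with the parentals, only the py allele has switched, so py is the middle locus and the order is ts – py – j.
Crossovers in the ts–py interval produce the single-crossover classes j+ py+ ts and j py ts+ (99 + 124 = 223) plus the double crossovers (32).
RF(ts–py) = (223 + 32) / 1878 = 255/1878 = 0.1358 → 13.6 centimorgans.

13.6 centimorgans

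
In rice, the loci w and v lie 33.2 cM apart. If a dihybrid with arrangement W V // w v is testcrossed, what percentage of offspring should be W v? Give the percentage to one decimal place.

A map distance of 33.2 cM corresponds to a recombination frequency of 0.332.
The F1 is W V / w v, so W v is a recombinant gamete class with expected frequency r/2 = 0.332/2 = 0.1660.
That is 0.1660 = 16.6% of the progeny.

16.6%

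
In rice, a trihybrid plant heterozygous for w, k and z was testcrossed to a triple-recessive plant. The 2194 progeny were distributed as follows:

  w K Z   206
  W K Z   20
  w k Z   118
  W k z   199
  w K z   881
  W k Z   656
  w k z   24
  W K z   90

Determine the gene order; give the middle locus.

k

The two most frequent reciprocal classes, W k Z and w K z, are the parental types, so the F1 was W k Z / w K z.
The two rarest classes, W K Z and w k z, are the double crossovers. Comparing them with the parentals, only the k allele has switched, so k is the middle locus and the order is z – k – w.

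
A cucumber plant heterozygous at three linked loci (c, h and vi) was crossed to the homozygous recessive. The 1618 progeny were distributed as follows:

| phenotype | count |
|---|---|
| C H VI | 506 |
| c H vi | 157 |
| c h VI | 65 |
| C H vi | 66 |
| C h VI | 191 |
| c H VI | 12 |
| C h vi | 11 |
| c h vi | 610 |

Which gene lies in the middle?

The two most frequent reciprocal classes, C H VI and c h vi, are the parental types, so the F1 was C H VI / c h vi.
The two rarest classes, c H VI and C h vi, are the double crossovers. Comparing them with the parentals, only the c allele has switched, so c is the middle locus and the order is h – c – vi.

c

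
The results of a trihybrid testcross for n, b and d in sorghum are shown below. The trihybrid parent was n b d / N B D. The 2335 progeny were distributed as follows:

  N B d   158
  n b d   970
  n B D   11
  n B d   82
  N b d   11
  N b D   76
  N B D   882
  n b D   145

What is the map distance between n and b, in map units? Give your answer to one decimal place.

The two rarest classes, N b d and n B D, are the double crossovers. Comparing them with the parentals, only the n allele has switched, so n is the middle locus and the order is b – n – d.
Crossovers in the b–n interval produce the single-crossover classes n B d and N b D (82 + 76 = 158) plus the double crossovers (22).
RF(b–n) = (158 + 22) / 2335 = 180/2335 = 0.0771 → 7.7 map units.

7.7 map units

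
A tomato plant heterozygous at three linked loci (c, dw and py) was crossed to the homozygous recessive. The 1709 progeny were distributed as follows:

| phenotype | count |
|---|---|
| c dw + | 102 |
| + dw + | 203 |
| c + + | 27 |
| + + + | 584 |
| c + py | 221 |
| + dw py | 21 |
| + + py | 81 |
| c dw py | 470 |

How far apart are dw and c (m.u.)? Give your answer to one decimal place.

The two most frequent reciprocal classes, + + + and c dw py, are the parental types, so the F1 was + + + / c dw py.
The two rarest classes, c + + and + dw py, are the double crossovers. Comparing them with the parentals, only the c allele has switched, so c is the middle locus and the order is py – c – dw.
Crossovers in the c–dw interval produce the single-crossover classes + dw + and c + py (203 + 221 = 424) plus the double crossovers (48).
RF(c–dw) = (424 + 48) / 1709 = 472/1709 = 0.2762 → 27.6 m.u.

27.6 m.u.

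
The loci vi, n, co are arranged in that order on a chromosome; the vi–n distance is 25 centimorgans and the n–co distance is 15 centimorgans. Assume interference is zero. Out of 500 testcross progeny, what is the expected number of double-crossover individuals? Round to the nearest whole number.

Map distances give recombination frequencies of 0.250 and 0.150 for the two intervals.
With no interference, expected double-crossover frequency = 0.250 × 0.150 = 0.03750.
Expected number = 0.03750 × 500 = 18.75 ≈ 19.

19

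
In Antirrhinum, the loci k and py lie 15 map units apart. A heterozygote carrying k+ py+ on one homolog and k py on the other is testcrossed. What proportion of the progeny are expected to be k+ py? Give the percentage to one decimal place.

A map distance of 15 map units corresponds to a recombination frequency of 0.150.
The F1 is k+ py+ / k py, so k+ py is a recombinant gamete class with expected frequency r/2 = 0.150/2 = 0.0750.
That is 0.0750 = 7.5% of the progeny.

7.5%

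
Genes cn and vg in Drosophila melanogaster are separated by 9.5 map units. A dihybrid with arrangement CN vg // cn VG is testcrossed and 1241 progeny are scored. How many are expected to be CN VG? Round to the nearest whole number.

59

A map distance of 9.5 map units corresponds to a recombination frequency of 0.095.
The F1 is CN vg / cn VG, so CN VG is a recombinant gamete class with expected frequency r/2 = 0.095/2 = 0.0475.
Expected number = 0.0475 × 1241 = 58.95 ≈ 59.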